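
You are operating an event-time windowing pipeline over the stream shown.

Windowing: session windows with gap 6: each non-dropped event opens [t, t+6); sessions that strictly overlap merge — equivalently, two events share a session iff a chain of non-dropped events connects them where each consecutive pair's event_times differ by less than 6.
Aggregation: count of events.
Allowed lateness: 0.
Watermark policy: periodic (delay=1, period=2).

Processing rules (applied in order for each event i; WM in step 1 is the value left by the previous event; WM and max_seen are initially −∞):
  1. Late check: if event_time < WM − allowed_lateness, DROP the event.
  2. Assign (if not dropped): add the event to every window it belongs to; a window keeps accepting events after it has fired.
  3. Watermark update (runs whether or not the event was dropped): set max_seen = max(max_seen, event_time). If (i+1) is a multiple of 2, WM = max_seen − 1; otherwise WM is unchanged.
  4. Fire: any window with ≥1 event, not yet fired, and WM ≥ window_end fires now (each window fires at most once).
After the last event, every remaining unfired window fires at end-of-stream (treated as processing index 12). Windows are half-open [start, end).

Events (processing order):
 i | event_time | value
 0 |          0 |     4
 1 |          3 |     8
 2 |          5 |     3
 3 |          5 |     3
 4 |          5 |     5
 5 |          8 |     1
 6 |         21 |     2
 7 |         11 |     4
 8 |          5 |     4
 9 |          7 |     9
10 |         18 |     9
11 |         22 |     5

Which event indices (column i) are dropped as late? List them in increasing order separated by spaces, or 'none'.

8 9 10

i=0 t=0 v=4: → [0,6); WM=−∞
i=1 t=3 v=8: → [0,9); WM=2
i=2 t=5 v=3: → [0,11); WM=2
i=3 t=5 v=3: → [0,11); WM=4
i=4 t=5 v=5: → [0,11); WM=4
i=5 t=8 v=1: → [0,14); WM=7
i=6 t=21 v=2: → [21,27); WM=7
i=7 t=11 v=4: → [0,17); WM=20
i=8 t=5 v=4: DROP (t<20-0); WM=20
i=9 t=7 v=9: DROP (t<20-0); WM=20
i=10 t=18 v=9: DROP (t<20-0); WM=20
i=11 t=22 v=5: → [21,28); WM=21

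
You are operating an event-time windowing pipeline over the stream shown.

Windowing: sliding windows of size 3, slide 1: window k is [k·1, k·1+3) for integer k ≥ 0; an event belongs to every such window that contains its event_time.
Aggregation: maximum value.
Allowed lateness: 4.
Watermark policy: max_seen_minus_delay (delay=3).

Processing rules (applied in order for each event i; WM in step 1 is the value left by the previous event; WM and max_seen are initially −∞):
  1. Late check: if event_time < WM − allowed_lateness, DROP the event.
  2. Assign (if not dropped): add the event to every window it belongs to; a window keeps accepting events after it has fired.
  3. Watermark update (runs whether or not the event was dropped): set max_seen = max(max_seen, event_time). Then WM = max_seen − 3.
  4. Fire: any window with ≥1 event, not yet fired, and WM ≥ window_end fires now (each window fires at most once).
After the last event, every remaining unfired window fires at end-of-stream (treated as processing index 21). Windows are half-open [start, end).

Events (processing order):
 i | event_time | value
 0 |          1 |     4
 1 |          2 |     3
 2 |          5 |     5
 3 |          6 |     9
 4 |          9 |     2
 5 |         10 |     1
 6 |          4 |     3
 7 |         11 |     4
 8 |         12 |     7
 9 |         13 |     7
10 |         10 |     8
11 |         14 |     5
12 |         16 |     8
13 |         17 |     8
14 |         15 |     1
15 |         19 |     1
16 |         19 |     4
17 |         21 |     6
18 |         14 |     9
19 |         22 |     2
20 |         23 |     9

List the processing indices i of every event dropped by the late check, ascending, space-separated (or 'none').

i=0 t=1 v=4: → [1,4),[0,3); WM=-2
i=1 t=2 v=3: → [2,5),[1,4),[0,3); WM=-1
i=2 t=5 v=5: → [5,8),[4,7),[3,6); WM=2
i=3 t=6 v=9: → [6,9),[5,8),[4,7); WM=3; [0,3) fires=4
i=4 t=9 v=2: → [9,12),[8,11),[7,10); WM=6; [1,4) fires=4 [2,5) fires=3 [3,6) fires=5
i=5 t=10 v=1: → [10,13),[9,12),[8,11); WM=7; [4,7) fires=9
i=6 t=4 v=3: → [4,7),[3,6),[2,5); WM=7
i=7 t=11 v=4: → [11,14),[10,13),[9,12); WM=8; [5,8) fires=9
i=8 t=12 v=7: → [12,15),[11,14),[10,13); WM=9; [6,9) fires=9
i=9 t=13 v=7: → [13,16),[12,15),[11,14); WM=10; [7,10) fires=2
i=10 t=10 v=8: → [10,13),[9,12),[8,11); WM=10
i=11 t=14 v=5: → [14,17),[13,16),[12,15); WM=11; [8,11) fires=8
i=12 t=16 v=8: → [16,19),[15,18),[14,17); WM=13; [9,12) fires=8 [10,13) fires=8
i=13 t=17 v=8: → [17,20),[16,19),[15,18); WM=14; [11,14) fires=7
i=14 t=15 v=1: → [15,18),[14,17),[13,16); WM=14
i=15 t=19 v=1: → [19,22),[18,21),[17,20); WM=16; [12,15) fires=7 [13,16) fires=7
i=16 t=19 v=4: → [19,22),[18,21),[17,20); WM=16
i=17 t=21 v=6: → [21,24),[20,23),[19,22); WM=18; [14,17) fires=8 [15,18) fires=8
i=18 t=14 v=9: → [14,17),[13,16),[12,15); WM=18
i=19 t=22 v=2: → [22,25),[21,24),[20,23); WM=19; [16,19) fires=8
i=20 t=23 v=9: → [23,26),[22,25),[21,24); WM=20; [17,20) fires=8

none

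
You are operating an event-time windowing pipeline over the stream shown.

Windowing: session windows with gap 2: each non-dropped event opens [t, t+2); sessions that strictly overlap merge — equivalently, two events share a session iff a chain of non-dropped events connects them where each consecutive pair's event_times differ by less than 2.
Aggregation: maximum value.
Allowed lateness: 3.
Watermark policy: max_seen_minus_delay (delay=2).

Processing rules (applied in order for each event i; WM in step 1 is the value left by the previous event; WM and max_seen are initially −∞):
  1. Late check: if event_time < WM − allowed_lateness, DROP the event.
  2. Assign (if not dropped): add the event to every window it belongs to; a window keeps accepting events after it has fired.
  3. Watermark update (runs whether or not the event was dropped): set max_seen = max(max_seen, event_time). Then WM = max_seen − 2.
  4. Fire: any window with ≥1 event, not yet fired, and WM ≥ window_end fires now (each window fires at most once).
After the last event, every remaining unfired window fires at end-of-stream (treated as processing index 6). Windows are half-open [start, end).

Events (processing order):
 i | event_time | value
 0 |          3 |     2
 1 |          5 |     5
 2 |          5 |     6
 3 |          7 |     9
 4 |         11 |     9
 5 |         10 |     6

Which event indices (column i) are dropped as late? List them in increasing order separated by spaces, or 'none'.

none

i=0 t=3 v=2: → [3,5); WM=1
i=1 t=5 v=5: → [5,7); WM=3
i=2 t=5 v=6: → [5,7); WM=3
i=3 t=7 v=9: → [7,9); WM=5
i=4 t=11 v=9: → [11,13); WM=9
i=5 t=10 v=6: → [10,13); WM=9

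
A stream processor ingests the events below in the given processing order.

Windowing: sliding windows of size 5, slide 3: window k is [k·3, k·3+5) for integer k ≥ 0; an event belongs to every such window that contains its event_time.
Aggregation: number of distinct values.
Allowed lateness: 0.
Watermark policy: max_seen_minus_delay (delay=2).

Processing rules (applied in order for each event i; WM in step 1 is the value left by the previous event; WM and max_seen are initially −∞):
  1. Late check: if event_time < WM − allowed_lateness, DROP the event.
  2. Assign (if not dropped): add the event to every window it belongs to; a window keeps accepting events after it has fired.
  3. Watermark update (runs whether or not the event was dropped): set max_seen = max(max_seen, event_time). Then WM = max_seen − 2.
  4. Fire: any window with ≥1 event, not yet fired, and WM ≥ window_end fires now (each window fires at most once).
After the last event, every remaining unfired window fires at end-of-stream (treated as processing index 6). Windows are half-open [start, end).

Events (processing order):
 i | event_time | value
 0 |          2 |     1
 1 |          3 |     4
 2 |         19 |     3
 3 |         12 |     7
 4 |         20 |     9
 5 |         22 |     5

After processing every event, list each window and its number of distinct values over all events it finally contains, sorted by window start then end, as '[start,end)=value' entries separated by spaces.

i=0 t=2 v=1: → [0,5); WM=0
i=1 t=3 v=4: → [3,8),[0,5); WM=1
i=2 t=19 v=3: → [18,23),[15,20); WM=17; [0,5) fires=2 [3,8) fires=1
i=3 t=12 v=7: DROP (t<17-0); WM=17
i=4 t=20 v=9: → [18,23); WM=18
i=5 t=22 v=5: → [21,26),[18,23); WM=20; [15,20) fires=1

[0,5)=2 [3,8)=1 [15,20)=1 [18,23)=3 [21,26)=1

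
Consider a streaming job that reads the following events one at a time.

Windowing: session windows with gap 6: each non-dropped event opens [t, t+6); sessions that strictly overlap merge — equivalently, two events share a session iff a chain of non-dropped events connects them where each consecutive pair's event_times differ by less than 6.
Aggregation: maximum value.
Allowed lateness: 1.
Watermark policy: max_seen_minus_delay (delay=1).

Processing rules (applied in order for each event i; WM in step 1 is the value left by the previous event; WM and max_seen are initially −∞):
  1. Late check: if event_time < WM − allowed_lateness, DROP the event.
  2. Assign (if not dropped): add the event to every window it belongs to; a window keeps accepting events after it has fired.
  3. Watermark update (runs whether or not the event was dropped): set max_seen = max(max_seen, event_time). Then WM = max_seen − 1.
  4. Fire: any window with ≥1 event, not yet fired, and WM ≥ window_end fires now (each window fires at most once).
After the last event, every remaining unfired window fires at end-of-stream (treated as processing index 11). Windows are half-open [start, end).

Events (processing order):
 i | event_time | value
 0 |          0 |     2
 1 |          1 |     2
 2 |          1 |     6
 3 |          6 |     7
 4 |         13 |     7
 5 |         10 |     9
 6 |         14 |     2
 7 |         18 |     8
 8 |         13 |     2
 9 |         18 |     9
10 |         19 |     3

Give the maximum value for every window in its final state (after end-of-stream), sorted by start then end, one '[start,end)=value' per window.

[0,12)=7 [13,25)=9

i=0 t=0 v=2: → [0,6); WM=-1
i=1 t=1 v=2: → [0,7); WM=0
i=2 t=1 v=6: → [0,7); WM=0
i=3 t=6 v=7: → [0,12); WM=5
i=4 t=13 v=7: → [13,19); WM=12
i=5 t=10 v=9: DROP (t<12-1); WM=12
i=6 t=14 v=2: → [13,20); WM=13
i=7 t=18 v=8: → [13,24); WM=17
i=8 t=13 v=2: DROP (t<17-1); WM=17
i=9 t=18 v=9: → [13,24); WM=17
i=10 t=19 v=3: → [13,25); WM=18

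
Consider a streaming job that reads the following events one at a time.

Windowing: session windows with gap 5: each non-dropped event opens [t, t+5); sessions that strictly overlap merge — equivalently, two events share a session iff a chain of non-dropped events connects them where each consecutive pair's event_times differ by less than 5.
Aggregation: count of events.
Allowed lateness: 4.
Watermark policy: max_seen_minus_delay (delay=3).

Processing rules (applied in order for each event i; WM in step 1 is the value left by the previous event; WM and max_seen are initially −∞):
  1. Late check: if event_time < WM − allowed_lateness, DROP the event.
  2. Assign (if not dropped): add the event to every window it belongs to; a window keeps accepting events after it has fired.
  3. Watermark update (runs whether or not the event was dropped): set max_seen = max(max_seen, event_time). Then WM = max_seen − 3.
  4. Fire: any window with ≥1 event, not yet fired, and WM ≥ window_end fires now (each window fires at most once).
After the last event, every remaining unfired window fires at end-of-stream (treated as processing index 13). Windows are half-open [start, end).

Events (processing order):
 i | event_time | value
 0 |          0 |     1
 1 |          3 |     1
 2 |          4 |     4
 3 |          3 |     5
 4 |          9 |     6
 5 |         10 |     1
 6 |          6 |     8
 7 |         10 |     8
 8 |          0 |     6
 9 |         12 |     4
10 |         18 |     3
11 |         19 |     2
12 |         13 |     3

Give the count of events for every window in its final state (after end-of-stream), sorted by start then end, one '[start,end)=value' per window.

[0,18)=10 [18,24)=2

i=0 t=0 v=1: → [0,5); WM=-3
i=1 t=3 v=1: → [0,8); WM=0
i=2 t=4 v=4: → [0,9); WM=1
i=3 t=3 v=5: → [0,9); WM=1
i=4 t=9 v=6: → [9,14); WM=6
i=5 t=10 v=1: → [9,15); WM=7
i=6 t=6 v=8: → [0,15); WM=7
i=7 t=10 v=8: → [0,15); WM=7
i=8 t=0 v=6: DROP (t<7-4); WM=7
i=9 t=12 v=4: → [0,17); WM=9
i=10 t=18 v=3: → [18,23); WM=15
i=11 t=19 v=2: → [18,24); WM=16
i=12 t=13 v=3: → [0,18); WM=16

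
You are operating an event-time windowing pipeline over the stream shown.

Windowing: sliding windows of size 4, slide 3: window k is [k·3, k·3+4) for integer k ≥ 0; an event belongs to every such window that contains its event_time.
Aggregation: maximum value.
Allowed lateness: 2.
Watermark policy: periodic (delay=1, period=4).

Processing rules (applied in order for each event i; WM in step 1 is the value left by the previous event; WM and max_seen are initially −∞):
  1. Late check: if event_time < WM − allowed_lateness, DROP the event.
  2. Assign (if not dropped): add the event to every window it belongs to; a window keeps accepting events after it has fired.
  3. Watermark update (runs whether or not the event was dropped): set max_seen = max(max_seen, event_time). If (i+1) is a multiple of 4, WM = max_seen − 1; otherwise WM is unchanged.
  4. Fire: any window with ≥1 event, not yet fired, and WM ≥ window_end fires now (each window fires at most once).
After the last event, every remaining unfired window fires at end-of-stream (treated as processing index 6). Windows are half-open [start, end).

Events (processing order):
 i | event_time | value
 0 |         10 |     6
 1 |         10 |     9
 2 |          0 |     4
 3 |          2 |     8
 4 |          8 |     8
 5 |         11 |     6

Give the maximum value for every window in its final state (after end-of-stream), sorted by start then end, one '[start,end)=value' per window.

i=0 t=10 v=6: → [9,13); WM=−∞
i=1 t=10 v=9: → [9,13); WM=−∞
i=2 t=0 v=4: → [0,4); WM=−∞
i=3 t=2 v=8: → [0,4); WM=9; [0,4) fires=8
i=4 t=8 v=8: → [6,10); WM=9
i=5 t=11 v=6: → [9,13); WM=9

[0,4)=8 [6,10)=8 [9,13)=9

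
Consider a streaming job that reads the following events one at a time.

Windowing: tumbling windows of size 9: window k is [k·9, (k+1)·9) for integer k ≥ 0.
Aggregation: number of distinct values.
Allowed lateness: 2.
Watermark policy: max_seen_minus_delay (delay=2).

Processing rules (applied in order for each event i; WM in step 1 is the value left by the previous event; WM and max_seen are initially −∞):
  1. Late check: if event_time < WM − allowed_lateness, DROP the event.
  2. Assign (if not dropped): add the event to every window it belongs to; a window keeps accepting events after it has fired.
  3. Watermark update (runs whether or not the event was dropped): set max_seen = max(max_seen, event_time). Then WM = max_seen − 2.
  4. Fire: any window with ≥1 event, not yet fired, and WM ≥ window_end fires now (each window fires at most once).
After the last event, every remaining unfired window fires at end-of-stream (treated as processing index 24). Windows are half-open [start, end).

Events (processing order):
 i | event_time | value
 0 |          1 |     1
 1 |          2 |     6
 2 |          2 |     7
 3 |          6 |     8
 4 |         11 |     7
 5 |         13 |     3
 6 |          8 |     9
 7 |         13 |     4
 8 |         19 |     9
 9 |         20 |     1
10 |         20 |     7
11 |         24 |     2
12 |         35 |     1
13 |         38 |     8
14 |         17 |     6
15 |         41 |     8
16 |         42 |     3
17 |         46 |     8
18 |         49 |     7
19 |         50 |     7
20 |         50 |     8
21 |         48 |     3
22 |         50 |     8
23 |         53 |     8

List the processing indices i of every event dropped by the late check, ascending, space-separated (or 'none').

i=0 t=1 v=1: → [0,9); WM=-1
i=1 t=2 v=6: → [0,9); WM=0
i=2 t=2 v=7: → [0,9); WM=0
i=3 t=6 v=8: → [0,9); WM=4
i=4 t=11 v=7: → [9,18); WM=9; [0,9) fires=4
i=5 t=13 v=3: → [9,18); WM=11
i=6 t=8 v=9: DROP (t<11-2); WM=11
i=7 t=13 v=4: → [9,18); WM=11
i=8 t=19 v=9: → [18,27); WM=17
i=9 t=20 v=1: → [18,27); WM=18; [9,18) fires=3
i=10 t=20 v=7: → [18,27); WM=18
i=11 t=24 v=2: → [18,27); WM=22
i=12 t=35 v=1: → [27,36); WM=33; [18,27) fires=4
i=13 t=38 v=8: → [36,45); WM=36; [27,36) fires=1
i=14 t=17 v=6: DROP (t<36-2); WM=36
i=15 t=41 v=8: → [36,45); WM=39
i=16 t=42 v=3: → [36,45); WM=40
i=17 t=46 v=8: → [45,54); WM=44
i=18 t=49 v=7: → [45,54); WM=47; [36,45) fires=2
i=19 t=50 v=7: → [45,54); WM=48
i=20 t=50 v=8: → [45,54); WM=48
i=21 t=48 v=3: → [45,54); WM=48
i=22 t=50 v=8: → [45,54); WM=48
i=23 t=53 v=8: → [45,54); WM=51

6 14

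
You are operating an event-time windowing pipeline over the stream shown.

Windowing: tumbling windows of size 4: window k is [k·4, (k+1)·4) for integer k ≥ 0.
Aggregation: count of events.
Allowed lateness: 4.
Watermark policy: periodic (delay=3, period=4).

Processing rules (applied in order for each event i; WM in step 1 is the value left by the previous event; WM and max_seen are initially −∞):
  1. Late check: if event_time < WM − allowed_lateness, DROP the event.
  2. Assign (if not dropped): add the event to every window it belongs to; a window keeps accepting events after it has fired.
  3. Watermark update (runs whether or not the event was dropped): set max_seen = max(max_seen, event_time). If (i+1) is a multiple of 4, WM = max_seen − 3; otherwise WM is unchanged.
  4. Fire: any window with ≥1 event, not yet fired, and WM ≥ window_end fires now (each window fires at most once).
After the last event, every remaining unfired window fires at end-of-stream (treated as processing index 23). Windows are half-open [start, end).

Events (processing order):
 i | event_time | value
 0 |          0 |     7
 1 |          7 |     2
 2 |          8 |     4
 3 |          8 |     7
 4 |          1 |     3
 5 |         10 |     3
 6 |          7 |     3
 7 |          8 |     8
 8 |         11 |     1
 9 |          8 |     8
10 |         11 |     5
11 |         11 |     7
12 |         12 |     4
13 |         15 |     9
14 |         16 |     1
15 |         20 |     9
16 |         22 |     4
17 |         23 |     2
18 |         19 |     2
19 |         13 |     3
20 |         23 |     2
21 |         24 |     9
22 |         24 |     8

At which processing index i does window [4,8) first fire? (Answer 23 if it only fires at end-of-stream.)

11

i=0 t=0 v=7: → [0,4); WM=−∞
i=1 t=7 v=2: → [4,8); WM=−∞
i=2 t=8 v=4: → [8,12); WM=−∞
i=3 t=8 v=7: → [8,12); WM=5; [0,4) fires=1
i=4 t=1 v=3: → [0,4); WM=5
i=5 t=10 v=3: → [8,12); WM=5
i=6 t=7 v=3: → [4,8); WM=5
i=7 t=8 v=8: → [8,12); WM=7
i=8 t=11 v=1: → [8,12); WM=7
i=9 t=8 v=8: → [8,12); WM=7
i=10 t=11 v=5: → [8,12); WM=7
i=11 t=11 v=7: → [8,12); WM=8; [4,8) fires=2
i=12 t=12 v=4: → [12,16); WM=8
i=13 t=15 v=9: → [12,16); WM=8
i=14 t=16 v=1: → [16,20); WM=8
i=15 t=20 v=9: → [20,24); WM=17; [8,12) fires=8 [12,16) fires=2
i=16 t=22 v=4: → [20,24); WM=17
i=17 t=23 v=2: → [20,24); WM=17
i=18 t=19 v=2: → [16,20); WM=17
i=19 t=13 v=3: → [12,16); WM=20; [16,20) fires=2
i=20 t=23 v=2: → [20,24); WM=20
i=21 t=24 v=9: → [24,28); WM=20
i=22 t=24 v=8: → [24,28); WM=20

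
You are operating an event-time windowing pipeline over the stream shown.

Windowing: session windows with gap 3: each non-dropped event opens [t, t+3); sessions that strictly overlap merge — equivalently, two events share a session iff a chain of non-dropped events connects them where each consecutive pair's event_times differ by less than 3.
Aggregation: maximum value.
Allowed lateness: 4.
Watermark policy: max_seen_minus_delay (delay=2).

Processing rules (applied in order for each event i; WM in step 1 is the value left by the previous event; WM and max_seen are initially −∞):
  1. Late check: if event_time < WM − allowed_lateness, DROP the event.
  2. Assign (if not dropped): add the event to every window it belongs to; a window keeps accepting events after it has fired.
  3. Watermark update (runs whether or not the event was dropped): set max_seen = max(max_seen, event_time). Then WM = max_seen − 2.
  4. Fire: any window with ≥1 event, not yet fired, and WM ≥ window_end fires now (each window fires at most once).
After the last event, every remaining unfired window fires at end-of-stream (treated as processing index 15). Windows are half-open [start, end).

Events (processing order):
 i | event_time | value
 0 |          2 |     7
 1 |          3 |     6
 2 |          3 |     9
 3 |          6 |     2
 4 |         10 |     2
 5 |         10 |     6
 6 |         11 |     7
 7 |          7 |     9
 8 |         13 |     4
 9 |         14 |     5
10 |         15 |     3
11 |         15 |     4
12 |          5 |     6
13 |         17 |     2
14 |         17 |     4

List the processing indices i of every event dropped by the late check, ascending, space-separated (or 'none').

i=0 t=2 v=7: → [2,5); WM=0
i=1 t=3 v=6: → [2,6); WM=1
i=2 t=3 v=9: → [2,6); WM=1
i=3 t=6 v=2: → [6,9); WM=4
i=4 t=10 v=2: → [10,13); WM=8
i=5 t=10 v=6: → [10,13); WM=8
i=6 t=11 v=7: → [10,14); WM=9
i=7 t=7 v=9: → [6,10); WM=9
i=8 t=13 v=4: → [10,16); WM=11
i=9 t=14 v=5: → [10,17); WM=12
i=10 t=15 v=3: → [10,18); WM=13
i=11 t=15 v=4: → [10,18); WM=13
i=12 t=5 v=6: DROP (t<13-4); WM=13
i=13 t=17 v=2: → [10,20); WM=15
i=14 t=17 v=4: → [10,20); WM=15

12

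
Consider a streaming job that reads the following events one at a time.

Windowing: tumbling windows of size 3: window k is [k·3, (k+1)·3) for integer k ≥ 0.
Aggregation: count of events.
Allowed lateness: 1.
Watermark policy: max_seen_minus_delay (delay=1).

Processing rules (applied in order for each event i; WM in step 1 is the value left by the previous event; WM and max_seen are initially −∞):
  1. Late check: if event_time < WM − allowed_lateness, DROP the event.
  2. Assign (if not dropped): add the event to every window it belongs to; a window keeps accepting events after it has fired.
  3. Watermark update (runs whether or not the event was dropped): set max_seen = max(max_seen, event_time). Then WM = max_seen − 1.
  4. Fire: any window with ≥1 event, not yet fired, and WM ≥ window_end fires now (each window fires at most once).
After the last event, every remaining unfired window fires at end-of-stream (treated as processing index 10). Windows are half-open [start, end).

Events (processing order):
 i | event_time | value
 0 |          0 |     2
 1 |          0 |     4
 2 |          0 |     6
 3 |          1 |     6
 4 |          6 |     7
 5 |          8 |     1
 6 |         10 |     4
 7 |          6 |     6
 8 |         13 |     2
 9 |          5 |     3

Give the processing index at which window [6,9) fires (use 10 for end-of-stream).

i=0 t=0 v=2: → [0,3); WM=-1
i=1 t=0 v=4: → [0,3); WM=-1
i=2 t=0 v=6: → [0,3); WM=-1
i=3 t=1 v=6: → [0,3); WM=0
i=4 t=6 v=7: → [6,9); WM=5; [0,3) fires=4
i=5 t=8 v=1: → [6,9); WM=7
i=6 t=10 v=4: → [9,12); WM=9; [6,9) fires=2
i=7 t=6 v=6: DROP (t<9-1); WM=9
i=8 t=13 v=2: → [12,15); WM=12; [9,12) fires=1
i=9 t=5 v=3: DROP (t<12-1); WM=12

6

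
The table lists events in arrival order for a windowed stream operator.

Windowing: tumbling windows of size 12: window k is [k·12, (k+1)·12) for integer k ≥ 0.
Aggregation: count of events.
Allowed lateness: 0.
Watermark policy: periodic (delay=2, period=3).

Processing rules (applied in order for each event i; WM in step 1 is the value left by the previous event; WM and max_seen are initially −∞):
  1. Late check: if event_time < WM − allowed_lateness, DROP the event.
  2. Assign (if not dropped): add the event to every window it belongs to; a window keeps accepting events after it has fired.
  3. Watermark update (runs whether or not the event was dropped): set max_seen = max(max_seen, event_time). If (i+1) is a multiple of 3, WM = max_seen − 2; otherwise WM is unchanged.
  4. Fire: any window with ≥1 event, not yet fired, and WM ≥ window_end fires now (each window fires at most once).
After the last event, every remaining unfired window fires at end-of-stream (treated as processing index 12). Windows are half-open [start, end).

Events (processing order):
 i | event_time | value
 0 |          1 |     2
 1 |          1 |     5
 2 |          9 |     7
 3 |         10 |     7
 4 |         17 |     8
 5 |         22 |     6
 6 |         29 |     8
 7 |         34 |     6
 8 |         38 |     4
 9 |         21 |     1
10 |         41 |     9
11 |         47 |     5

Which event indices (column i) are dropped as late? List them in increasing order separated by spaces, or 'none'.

9

i=0 t=1 v=2: → [0,12); WM=−∞
i=1 t=1 v=5: → [0,12); WM=−∞
i=2 t=9 v=7: → [0,12); WM=7
i=3 t=10 v=7: → [0,12); WM=7
i=4 t=17 v=8: → [12,24); WM=7
i=5 t=22 v=6: → [12,24); WM=20; [0,12) fires=4
i=6 t=29 v=8: → [24,36); WM=20
i=7 t=34 v=6: → [24,36); WM=20
i=8 t=38 v=4: → [36,48); WM=36; [12,24) fires=2 [24,36) fires=2
i=9 t=21 v=1: DROP (t<36-0); WM=36
i=10 t=41 v=9: → [36,48); WM=36
i=11 t=47 v=5: → [36,48); WM=45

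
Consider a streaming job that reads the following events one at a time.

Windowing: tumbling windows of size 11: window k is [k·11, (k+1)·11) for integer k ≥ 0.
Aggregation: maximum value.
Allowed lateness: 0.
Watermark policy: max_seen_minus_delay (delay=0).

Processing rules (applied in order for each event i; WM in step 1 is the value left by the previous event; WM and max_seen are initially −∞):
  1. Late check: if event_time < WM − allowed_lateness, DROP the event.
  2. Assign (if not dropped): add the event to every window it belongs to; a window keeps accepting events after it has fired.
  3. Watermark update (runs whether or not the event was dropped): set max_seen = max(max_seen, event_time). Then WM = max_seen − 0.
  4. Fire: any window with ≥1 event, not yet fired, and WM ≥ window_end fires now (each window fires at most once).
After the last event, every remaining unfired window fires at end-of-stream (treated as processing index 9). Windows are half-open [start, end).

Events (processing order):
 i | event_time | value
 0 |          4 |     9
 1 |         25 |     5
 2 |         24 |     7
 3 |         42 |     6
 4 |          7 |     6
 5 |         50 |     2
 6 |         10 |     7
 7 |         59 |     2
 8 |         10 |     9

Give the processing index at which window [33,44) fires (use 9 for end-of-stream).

5

i=0 t=4 v=9: → [0,11); WM=4
i=1 t=25 v=5: → [22,33); WM=25; [0,11) fires=9
i=2 t=24 v=7: DROP (t<25-0); WM=25
i=3 t=42 v=6: → [33,44); WM=42; [22,33) fires=5
i=4 t=7 v=6: DROP (t<42-0); WM=42
i=5 t=50 v=2: → [44,55); WM=50; [33,44) fires=6
i=6 t=10 v=7: DROP (t<50-0); WM=50
i=7 t=59 v=2: → [55,66); WM=59; [44,55) fires=2
i=8 t=10 v=9: DROP (t<59-0); WM=59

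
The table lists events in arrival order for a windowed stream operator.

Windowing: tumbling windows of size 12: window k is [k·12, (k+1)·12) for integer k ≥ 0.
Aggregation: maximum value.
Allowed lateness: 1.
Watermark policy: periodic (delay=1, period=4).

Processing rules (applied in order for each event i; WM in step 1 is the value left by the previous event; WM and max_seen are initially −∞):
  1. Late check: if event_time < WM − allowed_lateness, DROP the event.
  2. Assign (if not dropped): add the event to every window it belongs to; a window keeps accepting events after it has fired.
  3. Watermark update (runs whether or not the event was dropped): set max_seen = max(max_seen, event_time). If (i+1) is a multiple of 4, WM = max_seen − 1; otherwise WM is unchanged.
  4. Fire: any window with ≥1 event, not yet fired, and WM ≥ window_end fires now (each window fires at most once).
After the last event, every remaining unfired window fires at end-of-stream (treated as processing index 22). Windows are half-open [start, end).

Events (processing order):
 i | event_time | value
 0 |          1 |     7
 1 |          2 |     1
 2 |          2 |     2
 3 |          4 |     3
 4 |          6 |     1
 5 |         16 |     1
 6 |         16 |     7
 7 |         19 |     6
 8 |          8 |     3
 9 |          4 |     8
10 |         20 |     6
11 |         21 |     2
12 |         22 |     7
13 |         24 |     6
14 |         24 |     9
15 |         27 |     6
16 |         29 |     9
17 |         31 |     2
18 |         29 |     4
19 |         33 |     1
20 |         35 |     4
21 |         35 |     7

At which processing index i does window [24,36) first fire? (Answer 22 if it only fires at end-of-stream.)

22

i=0 t=1 v=7: → [0,12); WM=−∞
i=1 t=2 v=1: → [0,12); WM=−∞
i=2 t=2 v=2: → [0,12); WM=−∞
i=3 t=4 v=3: → [0,12); WM=3
i=4 t=6 v=1: → [0,12); WM=3
i=5 t=16 v=1: → [12,24); WM=3
i=6 t=16 v=7: → [12,24); WM=3
i=7 t=19 v=6: → [12,24); WM=18; [0,12) fires=7
i=8 t=8 v=3: DROP (t<18-1); WM=18
i=9 t=4 v=8: DROP (t<18-1); WM=18
i=10 t=20 v=6: → [12,24); WM=18
i=11 t=21 v=2: → [12,24); WM=20
i=12 t=22 v=7: → [12,24); WM=20
i=13 t=24 v=6: → [24,36); WM=20
i=14 t=24 v=9: → [24,36); WM=20
i=15 t=27 v=6: → [24,36); WM=26; [12,24) fires=7
i=16 t=29 v=9: → [24,36); WM=26
i=17 t=31 v=2: → [24,36); WM=26
i=18 t=29 v=4: → [24,36); WM=26
i=19 t=33 v=1: → [24,36); WM=32
i=20 t=35 v=4: → [24,36); WM=32
i=21 t=35 v=7: → [24,36); WM=32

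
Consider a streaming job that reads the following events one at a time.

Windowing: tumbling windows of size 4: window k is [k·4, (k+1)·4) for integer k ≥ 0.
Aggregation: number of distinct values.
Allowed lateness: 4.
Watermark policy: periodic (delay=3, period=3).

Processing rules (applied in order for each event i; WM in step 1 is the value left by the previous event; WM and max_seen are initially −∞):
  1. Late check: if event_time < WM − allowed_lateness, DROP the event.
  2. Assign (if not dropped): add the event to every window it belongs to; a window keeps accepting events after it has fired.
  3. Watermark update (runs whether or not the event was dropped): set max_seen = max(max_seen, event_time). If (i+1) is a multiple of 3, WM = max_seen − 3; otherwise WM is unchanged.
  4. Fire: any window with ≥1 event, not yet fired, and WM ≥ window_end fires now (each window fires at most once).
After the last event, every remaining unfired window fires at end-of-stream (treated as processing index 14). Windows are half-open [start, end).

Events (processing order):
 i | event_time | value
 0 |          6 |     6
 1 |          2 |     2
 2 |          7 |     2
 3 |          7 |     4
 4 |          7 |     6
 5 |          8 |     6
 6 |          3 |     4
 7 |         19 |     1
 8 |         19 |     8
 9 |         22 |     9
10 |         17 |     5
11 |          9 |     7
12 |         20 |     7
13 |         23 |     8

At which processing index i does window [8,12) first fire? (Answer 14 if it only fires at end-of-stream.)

8

i=0 t=6 v=6: → [4,8); WM=−∞
i=1 t=2 v=2: → [0,4); WM=−∞
i=2 t=7 v=2: → [4,8); WM=4; [0,4) fires=1
i=3 t=7 v=4: → [4,8); WM=4
i=4 t=7 v=6: → [4,8); WM=4
i=5 t=8 v=6: → [8,12); WM=5
i=6 t=3 v=4: → [0,4); WM=5
i=7 t=19 v=1: → [16,20); WM=5
i=8 t=19 v=8: → [16,20); WM=16; [4,8) fires=3 [8,12) fires=1
i=9 t=22 v=9: → [20,24); WM=16
i=10 t=17 v=5: → [16,20); WM=16
i=11 t=9 v=7: DROP (t<16-4); WM=19
i=12 t=20 v=7: → [20,24); WM=19
i=13 t=23 v=8: → [20,24); WM=19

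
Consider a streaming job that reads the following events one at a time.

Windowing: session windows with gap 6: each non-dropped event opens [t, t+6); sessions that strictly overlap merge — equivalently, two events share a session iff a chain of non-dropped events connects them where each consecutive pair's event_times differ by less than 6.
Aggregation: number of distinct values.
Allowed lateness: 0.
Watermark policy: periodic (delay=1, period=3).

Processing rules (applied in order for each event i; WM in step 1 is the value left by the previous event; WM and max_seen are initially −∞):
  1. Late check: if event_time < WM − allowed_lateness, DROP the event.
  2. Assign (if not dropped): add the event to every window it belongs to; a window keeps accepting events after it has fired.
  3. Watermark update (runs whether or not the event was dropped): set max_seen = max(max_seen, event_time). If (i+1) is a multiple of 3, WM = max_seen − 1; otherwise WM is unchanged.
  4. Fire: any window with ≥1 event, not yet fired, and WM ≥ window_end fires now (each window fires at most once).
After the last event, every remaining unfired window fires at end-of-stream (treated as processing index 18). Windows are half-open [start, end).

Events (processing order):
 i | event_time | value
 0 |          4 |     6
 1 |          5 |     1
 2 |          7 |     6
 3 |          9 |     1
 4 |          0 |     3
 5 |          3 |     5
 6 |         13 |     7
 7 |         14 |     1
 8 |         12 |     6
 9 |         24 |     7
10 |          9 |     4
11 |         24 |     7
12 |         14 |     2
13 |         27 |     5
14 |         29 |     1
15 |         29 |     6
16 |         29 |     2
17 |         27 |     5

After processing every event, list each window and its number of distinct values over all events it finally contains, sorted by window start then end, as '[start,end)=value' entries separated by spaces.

[4,20)=3 [24,35)=5

i=0 t=4 v=6: → [4,10); WM=−∞
i=1 t=5 v=1: → [4,11); WM=−∞
i=2 t=7 v=6: → [4,13); WM=6
i=3 t=9 v=1: → [4,15); WM=6
i=4 t=0 v=3: DROP (t<6-0); WM=6
i=5 t=3 v=5: DROP (t<6-0); WM=8
i=6 t=13 v=7: → [4,19); WM=8
i=7 t=14 v=1: → [4,20); WM=8
i=8 t=12 v=6: → [4,20); WM=13
i=9 t=24 v=7: → [24,30); WM=13
i=10 t=9 v=4: DROP (t<13-0); WM=13
i=11 t=24 v=7: → [24,30); WM=23
i=12 t=14 v=2: DROP (t<23-0); WM=23
i=13 t=27 v=5: → [24,33); WM=23
i=14 t=29 v=1: → [24,35); WM=28
i=15 t=29 v=6: → [24,35); WM=28
i=16 t=29 v=2: → [24,35); WM=28
i=17 t=27 v=5: DROP (t<28-0); WM=28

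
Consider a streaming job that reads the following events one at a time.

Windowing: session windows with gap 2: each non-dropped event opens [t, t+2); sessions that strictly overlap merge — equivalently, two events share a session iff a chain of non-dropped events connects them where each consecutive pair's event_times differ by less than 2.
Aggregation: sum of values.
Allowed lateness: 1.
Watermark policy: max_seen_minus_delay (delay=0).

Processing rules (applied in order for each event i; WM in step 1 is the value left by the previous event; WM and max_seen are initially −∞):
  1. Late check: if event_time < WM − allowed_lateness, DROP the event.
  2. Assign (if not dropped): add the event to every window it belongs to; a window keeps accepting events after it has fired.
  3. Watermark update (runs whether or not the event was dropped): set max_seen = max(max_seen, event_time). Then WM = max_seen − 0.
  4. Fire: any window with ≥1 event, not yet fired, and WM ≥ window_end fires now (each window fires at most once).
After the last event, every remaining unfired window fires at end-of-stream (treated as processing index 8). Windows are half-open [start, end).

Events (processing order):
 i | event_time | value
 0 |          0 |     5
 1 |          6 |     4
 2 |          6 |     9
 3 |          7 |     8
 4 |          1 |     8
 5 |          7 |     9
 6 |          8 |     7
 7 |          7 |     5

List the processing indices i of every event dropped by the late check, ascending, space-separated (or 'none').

4

i=0 t=0 v=5: → [0,2); WM=0
i=1 t=6 v=4: → [6,8); WM=6
i=2 t=6 v=9: → [6,8); WM=6
i=3 t=7 v=8: → [6,9); WM=7
i=4 t=1 v=8: DROP (t<7-1); WM=7
i=5 t=7 v=9: → [6,9); WM=7
i=6 t=8 v=7: → [6,10); WM=8
i=7 t=7 v=5: → [6,10); WM=8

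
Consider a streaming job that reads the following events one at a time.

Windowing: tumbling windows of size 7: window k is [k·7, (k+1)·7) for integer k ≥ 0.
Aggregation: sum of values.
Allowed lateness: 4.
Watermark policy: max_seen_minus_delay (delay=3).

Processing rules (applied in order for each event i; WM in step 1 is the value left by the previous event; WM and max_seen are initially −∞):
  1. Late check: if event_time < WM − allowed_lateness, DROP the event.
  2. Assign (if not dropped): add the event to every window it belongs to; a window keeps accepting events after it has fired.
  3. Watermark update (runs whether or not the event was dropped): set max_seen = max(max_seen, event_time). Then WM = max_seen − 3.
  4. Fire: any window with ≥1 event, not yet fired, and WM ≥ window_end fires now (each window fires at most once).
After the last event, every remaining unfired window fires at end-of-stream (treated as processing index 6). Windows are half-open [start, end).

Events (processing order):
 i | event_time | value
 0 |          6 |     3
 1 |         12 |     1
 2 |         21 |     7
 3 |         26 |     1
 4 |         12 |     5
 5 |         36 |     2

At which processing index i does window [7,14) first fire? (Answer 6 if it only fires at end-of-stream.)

i=0 t=6 v=3: → [0,7); WM=3
i=1 t=12 v=1: → [7,14); WM=9; [0,7) fires=3
i=2 t=21 v=7: → [21,28); WM=18; [7,14) fires=1
i=3 t=26 v=1: → [21,28); WM=23
i=4 t=12 v=5: DROP (t<23-4); WM=23
i=5 t=36 v=2: → [35,42); WM=33; [21,28) fires=8

2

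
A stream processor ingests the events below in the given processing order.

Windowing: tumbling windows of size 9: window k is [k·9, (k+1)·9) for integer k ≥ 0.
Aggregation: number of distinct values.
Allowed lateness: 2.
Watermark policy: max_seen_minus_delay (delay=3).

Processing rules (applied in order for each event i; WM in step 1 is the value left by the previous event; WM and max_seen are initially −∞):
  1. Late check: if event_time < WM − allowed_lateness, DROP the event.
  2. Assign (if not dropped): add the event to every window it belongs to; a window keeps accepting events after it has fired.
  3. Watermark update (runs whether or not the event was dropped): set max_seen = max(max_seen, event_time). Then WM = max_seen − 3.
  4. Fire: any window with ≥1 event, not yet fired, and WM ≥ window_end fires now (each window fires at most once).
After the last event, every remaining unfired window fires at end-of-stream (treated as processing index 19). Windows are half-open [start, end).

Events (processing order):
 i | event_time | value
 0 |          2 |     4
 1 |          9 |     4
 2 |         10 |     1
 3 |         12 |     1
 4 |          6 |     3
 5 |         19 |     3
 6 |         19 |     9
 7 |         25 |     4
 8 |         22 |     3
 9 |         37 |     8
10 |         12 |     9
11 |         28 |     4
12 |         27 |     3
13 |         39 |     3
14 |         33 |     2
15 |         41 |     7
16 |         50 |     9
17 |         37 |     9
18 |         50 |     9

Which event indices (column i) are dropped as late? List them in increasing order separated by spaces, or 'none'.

4 10 11 12 14 17

i=0 t=2 v=4: → [0,9); WM=-1
i=1 t=9 v=4: → [9,18); WM=6
i=2 t=10 v=1: → [9,18); WM=7
i=3 t=12 v=1: → [9,18); WM=9; [0,9) fires=1
i=4 t=6 v=3: DROP (t<9-2); WM=9
i=5 t=19 v=3: → [18,27); WM=16
i=6 t=19 v=9: → [18,27); WM=16
i=7 t=25 v=4: → [18,27); WM=22; [9,18) fires=2
i=8 t=22 v=3: → [18,27); WM=22
i=9 t=37 v=8: → [36,45); WM=34; [18,27) fires=3
i=10 t=12 v=9: DROP (t<34-2); WM=34
i=11 t=28 v=4: DROP (t<34-2); WM=34
i=12 t=27 v=3: DROP (t<34-2); WM=34
i=13 t=39 v=3: → [36,45); WM=36
i=14 t=33 v=2: DROP (t<36-2); WM=36
i=15 t=41 v=7: → [36,45); WM=38
i=16 t=50 v=9: → [45,54); WM=47; [36,45) fires=3
i=17 t=37 v=9: DROP (t<47-2); WM=47
i=18 t=50 v=9: → [45,54); WM=47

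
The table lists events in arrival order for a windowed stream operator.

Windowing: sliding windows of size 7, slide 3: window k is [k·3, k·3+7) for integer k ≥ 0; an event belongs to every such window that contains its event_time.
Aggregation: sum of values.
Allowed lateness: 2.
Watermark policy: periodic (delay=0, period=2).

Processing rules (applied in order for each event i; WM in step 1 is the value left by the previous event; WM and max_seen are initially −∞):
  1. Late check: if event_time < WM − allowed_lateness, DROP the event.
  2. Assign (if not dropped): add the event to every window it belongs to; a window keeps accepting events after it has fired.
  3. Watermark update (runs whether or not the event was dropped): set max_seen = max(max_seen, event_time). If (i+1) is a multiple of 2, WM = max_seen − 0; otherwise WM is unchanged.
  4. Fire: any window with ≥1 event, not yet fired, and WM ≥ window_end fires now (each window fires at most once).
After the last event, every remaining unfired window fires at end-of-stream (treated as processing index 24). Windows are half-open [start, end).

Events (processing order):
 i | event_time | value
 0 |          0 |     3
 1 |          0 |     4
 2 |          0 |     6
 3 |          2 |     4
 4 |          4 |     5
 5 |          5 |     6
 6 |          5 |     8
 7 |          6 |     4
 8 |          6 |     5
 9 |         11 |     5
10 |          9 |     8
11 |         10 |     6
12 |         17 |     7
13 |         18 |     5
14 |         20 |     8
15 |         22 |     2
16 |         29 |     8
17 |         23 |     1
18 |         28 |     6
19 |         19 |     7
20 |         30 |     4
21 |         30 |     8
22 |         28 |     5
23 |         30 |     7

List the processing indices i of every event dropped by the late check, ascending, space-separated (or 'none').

19

i=0 t=0 v=3: → [0,7); WM=−∞
i=1 t=0 v=4: → [0,7); WM=0
i=2 t=0 v=6: → [0,7); WM=0
i=3 t=2 v=4: → [0,7); WM=2
i=4 t=4 v=5: → [3,10),[0,7); WM=2
i=5 t=5 v=6: → [3,10),[0,7); WM=5
i=6 t=5 v=8: → [3,10),[0,7); WM=5
i=7 t=6 v=4: → [6,13),[3,10),[0,7); WM=6
i=8 t=6 v=5: → [6,13),[3,10),[0,7); WM=6
i=9 t=11 v=5: → [9,16),[6,13); WM=11; [0,7) fires=45 [3,10) fires=28
i=10 t=9 v=8: → [9,16),[6,13),[3,10); WM=11
i=11 t=10 v=6: → [9,16),[6,13); WM=11
i=12 t=17 v=7: → [15,22),[12,19); WM=11
i=13 t=18 v=5: → [18,25),[15,22),[12,19); WM=18; [6,13) fires=28 [9,16) fires=19
i=14 t=20 v=8: → [18,25),[15,22); WM=18
i=15 t=22 v=2: → [21,28),[18,25); WM=22; [12,19) fires=12 [15,22) fires=20
i=16 t=29 v=8: → [27,34),[24,31); WM=22
i=17 t=23 v=1: → [21,28),[18,25); WM=29; [18,25) fires=16 [21,28) fires=3
i=18 t=28 v=6: → [27,34),[24,31); WM=29
i=19 t=19 v=7: DROP (t<29-2); WM=29
i=20 t=30 v=4: → [30,37),[27,34),[24,31); WM=29
i=21 t=30 v=8: → [30,37),[27,34),[24,31); WM=30
i=22 t=28 v=5: → [27,34),[24,31); WM=30
i=23 t=30 v=7: → [30,37),[27,34),[24,31); WM=30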